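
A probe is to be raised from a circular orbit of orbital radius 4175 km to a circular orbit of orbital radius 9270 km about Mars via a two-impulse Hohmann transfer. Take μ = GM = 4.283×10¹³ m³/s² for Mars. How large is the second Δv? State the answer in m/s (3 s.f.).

r₁ = 4175 km = 4.175×10⁶ m.
r₂ = 9270 km = 9.270×10⁶ m.
Transfer ellipse a_t = (r₁ + r₂)/2 = 6.722×10⁶ m.
At r₁: circular v_c1 = √(μ/r₁) = 3203 m/s; transfer-periapsis v_p = √[μ(2/r₁ − 1/a_t)] = 3761 m/s.
At r₂: circular v_c2 = √(μ/r₂) = 2149 m/s; transfer-apoapsis v_a = √[μ(2/r₂ − 1/a_t)] = 1694 m/s.
Δv₂ = v_c2 − v_a = 455.5 m/s.

Δv ≈ 456 m/s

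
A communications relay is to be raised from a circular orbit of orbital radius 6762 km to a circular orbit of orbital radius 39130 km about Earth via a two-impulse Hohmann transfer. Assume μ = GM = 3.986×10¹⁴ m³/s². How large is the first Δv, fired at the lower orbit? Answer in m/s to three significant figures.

r₁ = 6762 km = 6.762×10⁶ m.
r₂ = 39130 km = 3.913×10⁷ m.
Transfer ellipse a_t = (r₁ + r₂)/2 = 2.295×10⁷ m.
At r₁: circular v_c1 = √(μ/r₁) = 7678 m/s; transfer-perigee v_p = √[μ(2/r₁ − 1/a_t)] = 10030 m/s.
Δv₁ = v_p − v_c1 = 2348 m/s.

Δv ≈ 2350 m/s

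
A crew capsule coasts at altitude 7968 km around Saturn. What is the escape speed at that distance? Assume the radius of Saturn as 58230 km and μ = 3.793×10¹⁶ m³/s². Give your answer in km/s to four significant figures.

r = 58230 + 7968 = 66198 km = 6.6198×10⁷ m.
Escape speed v_esc = √(2μ/r) = √(2 × 3.793×10¹⁶ / 6.620×10⁷) = √(1.146×10⁹) = 33850 m/s.
= 33.85 km/s.

v_esc ≈ 33.85 km/s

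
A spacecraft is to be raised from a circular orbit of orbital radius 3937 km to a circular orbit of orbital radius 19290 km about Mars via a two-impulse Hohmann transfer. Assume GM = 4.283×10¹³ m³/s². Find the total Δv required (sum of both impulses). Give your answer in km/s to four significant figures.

Δv_total ≈ 1.575 km/s

r₁ = 3937 km = 3.937×10⁶ m.
r₂ = 19290 km = 1.929×10⁷ m.
Transfer ellipse a_t = (r₁ + r₂)/2 = 1.161×10⁷ m.
At r₁: circular v_c1 = √(μ/r₁) = 3298 m/s; transfer-periapsis v_p = √[μ(2/r₁ − 1/a_t)] = 4251 m/s.
Δv₁ = v_p − v_c1 = 952.5 m/s.
At r₂: circular v_c2 = √(μ/r₂) = 1490 m/s; transfer-apoapsis v_a = √[μ(2/r₂ − 1/a_t)] = 867.6 m/s.
Δv₂ = v_c2 − v_a = 622.5 m/s.
Total Δv = Δv₁ + Δv₂ = 1575 m/s = 1.575 km/s.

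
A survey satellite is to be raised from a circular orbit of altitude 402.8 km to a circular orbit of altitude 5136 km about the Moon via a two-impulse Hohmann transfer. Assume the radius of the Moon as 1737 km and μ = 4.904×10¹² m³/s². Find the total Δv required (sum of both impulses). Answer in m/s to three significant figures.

r₁ = 1737 + 402.8 = 2139.8 km = 2.1398×10⁶ m.
r₂ = 1737 + 5136 = 6873.0 km = 6.8730×10⁶ m.
Transfer ellipse a_t = (r₁ + r₂)/2 = 4.506×10⁶ m.
At r₁: circular v_c1 = √(μ/r₁) = 1514 m/s; transfer-perilune v_p = √[μ(2/r₁ − 1/a_t)] = 1870 m/s.
Δv₁ = v_p − v_c1 = 355.7 m/s.
At r₂: circular v_c2 = √(μ/r₂) = 844.7 m/s; transfer-apolune v_a = √[μ(2/r₂ − 1/a_t)] = 582.1 m/s.
Δv₂ = v_c2 − v_a = 262.6 m/s.
Total Δv = Δv₁ + Δv₂ = 618.4 m/s.

Δv_total ≈ 618 m/s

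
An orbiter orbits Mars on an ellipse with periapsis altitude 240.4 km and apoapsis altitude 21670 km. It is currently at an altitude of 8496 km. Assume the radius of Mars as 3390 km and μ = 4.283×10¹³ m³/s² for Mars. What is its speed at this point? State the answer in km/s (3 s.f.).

r_p = 3390 + 240.4 = 3630.4 km = 3.6304×10⁶ m.
r_a = 3390 + 21670 = 25060 km = 2.5060×10⁷ m.
r = 3390 + 8496 = 11886 km = 1.189×10⁷ m.
Semi-major axis a = (r_p + r_a)/2 = 14345 km = 1.435×10⁷ m.
Vis-viva: v² = μ(2/r − 1/a) = 4.283×10¹³ × (1.683×10⁻⁷ − 6.971×10⁻⁸) = 4.221×10⁶ m²/s².
v = 2055 m/s = 2.055 km/s.

v ≈ 2.05 km/s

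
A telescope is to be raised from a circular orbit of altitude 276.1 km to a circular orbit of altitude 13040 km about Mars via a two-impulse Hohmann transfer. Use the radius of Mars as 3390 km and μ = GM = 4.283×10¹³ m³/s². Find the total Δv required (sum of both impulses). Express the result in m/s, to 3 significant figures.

r₁ = 3390 + 276.1 = 3666.1 km = 3.6661×10⁶ m.
r₂ = 3390 + 13040 = 16430 km = 1.6430×10⁷ m.
Transfer ellipse a_t = (r₁ + r₂)/2 = 1.005×10⁷ m.
At r₁: circular v_c1 = √(μ/r₁) = 3418 m/s; transfer-periapsis v_p = √[μ(2/r₁ − 1/a_t)] = 4371 m/s.
Δv₁ = v_p − v_c1 = 952.7 m/s.
At r₂: circular v_c2 = √(μ/r₂) = 1615 m/s; transfer-apoapsis v_a = √[μ(2/r₂ − 1/a_t)] = 975.3 m/s.
Δv₂ = v_c2 − v_a = 639.3 m/s.
Total Δv = Δv₁ + Δv₂ = 1592 m/s.

Δv_total ≈ 1590 m/s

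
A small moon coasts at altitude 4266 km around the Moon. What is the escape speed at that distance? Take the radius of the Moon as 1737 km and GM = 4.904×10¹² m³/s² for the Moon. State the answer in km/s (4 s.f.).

r = 1737 + 4266 = 6003.0 km = 6.0030×10⁶ m.
Escape speed v_esc = √(2μ/r) = √(2 × 4.904×10¹² / 6.003×10⁶) = √(1.634×10⁶) = 1278 m/s.
= 1.278 km/s.

v_esc ≈ 1.278 km/s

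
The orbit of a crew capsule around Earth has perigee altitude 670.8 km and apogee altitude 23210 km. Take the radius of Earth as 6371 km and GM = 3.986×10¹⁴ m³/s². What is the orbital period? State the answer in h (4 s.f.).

r_p = 6371 + 670.8 = 7041.8 km = 7.0418×10⁶ m.
r_a = 6371 + 23210 = 29581 km = 2.9581×10⁷ m.
Semi-major axis a = (r_p + r_a)/2 = (7041.8 + 29581)/2 = 18311 km = 1.831×10⁷ m.
By Kepler's third law T = 2π√(a³/μ) = 2π × 3.925×10³ = 2.466×10⁴ s.
= 6.850 h.

T ≈ 6.850 h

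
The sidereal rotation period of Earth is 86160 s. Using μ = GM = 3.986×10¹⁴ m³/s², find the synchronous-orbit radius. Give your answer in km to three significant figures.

r_sync ≈ 42200 km

A synchronous orbit has period T, so by Kepler's third law a = (μT²/4π²)^(1/3).
μT²/4π² = 3.986×10¹⁴ × (8.616×10⁴)² / 39.48 = 7.495×10²² m³.
a = 4.216×10⁷ m = 42163 km.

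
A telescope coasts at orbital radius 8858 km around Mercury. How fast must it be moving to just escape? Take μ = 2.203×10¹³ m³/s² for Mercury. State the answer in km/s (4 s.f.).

v_esc ≈ 2.230 km/s

r = 8858 km = 8.858×10⁶ m.
Escape speed v_esc = √(2μ/r) = √(2 × 2.203×10¹³ / 8.858×10⁶) = √(4.974×10⁶) = 2230 m/s.
= 2.230 km/s.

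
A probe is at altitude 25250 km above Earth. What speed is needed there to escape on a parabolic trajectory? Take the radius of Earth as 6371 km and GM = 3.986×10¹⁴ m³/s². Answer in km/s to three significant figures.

v_esc ≈ 5.02 km/s

r = 6371 + 25250 = 31621 km = 3.1621×10⁷ m.
Escape speed v_esc = √(2μ/r) = √(2 × 3.986×10¹⁴ / 3.162×10⁷) = √(2.521×10⁷) = 5021 m/s.
= 5.021 km/s.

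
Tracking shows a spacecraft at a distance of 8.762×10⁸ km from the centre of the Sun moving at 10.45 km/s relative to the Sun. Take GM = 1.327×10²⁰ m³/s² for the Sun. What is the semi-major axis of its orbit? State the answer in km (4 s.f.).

a ≈ 6.851×10⁸ km

r = 8.762×10¹¹ m.
Vis-viva rearranged: 1/a = 2/r − v²/μ = 2.283×10⁻¹² − 8.229×10⁻¹³ = 1.460×10⁻¹² m⁻¹.
a = 6.851×10¹¹ m = 6.8509×10⁸ km.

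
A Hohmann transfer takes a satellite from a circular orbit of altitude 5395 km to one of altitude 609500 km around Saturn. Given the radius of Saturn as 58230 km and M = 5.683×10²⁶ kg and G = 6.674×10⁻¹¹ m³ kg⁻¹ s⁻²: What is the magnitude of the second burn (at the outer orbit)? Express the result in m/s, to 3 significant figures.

μ = GM = 6.674×10⁻¹¹ × 5.683×10²⁶ = 3.793×10¹⁶ m³/s².
r₁ = 58230 + 5395 = 63625 km = 6.3625×10⁷ m.
r₂ = 58230 + 609500 = 667730 km = 6.6773×10⁸ m.
Transfer ellipse a_t = (r₁ + r₂)/2 = 3.657×10⁸ m.
At r₁: circular v_c1 = √(μ/r₁) = 24420 m/s; transfer-perikrone v_p = √[μ(2/r₁ − 1/a_t)] = 32990 m/s.
At r₂: circular v_c2 = √(μ/r₂) = 7537 m/s; transfer-apokrone v_a = √[μ(2/r₂ − 1/a_t)] = 3144 m/s.
Δv₂ = v_c2 − v_a = 4393 m/s.

Δv ≈ 4390 m/s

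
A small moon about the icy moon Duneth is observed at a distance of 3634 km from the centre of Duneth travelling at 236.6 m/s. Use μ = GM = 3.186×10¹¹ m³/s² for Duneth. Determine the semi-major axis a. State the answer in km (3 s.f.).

r = 3.634×10⁶ m.
Vis-viva rearranged: 1/a = 2/r − v²/μ = 5.504×10⁻⁷ − 1.757×10⁻⁷ = 3.747×10⁻⁷ m⁻¹.
a = 2.669×10⁶ m = 2669.1 km.

a ≈ 2670 km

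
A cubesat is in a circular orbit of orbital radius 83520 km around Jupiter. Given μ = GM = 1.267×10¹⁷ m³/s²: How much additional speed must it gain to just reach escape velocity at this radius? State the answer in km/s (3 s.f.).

Δv ≈ 16.1 km/s

r = 83520 km = 8.352×10⁷ m.
Circular speed v_c = √(μ/r) = 38950 m/s.
Escape speed v_esc = √(2μ/r) = √2 × v_c = 55080 m/s.
Δv = v_esc − v_c = 16130 m/s = 16.13 km/s.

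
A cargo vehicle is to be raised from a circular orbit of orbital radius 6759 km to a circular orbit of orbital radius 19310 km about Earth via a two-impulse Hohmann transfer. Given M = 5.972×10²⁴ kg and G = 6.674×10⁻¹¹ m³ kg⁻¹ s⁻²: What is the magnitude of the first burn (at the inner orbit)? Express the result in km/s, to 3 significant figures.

μ = GM = 6.674×10⁻¹¹ × 5.972×10²⁴ = 3.986×10¹⁴ m³/s².
r₁ = 6759 km = 6.759×10⁶ m.
r₂ = 19310 km = 1.931×10⁷ m.
Transfer ellipse a_t = (r₁ + r₂)/2 = 1.303×10⁷ m.
At r₁: circular v_c1 = √(μ/r₁) = 7679 m/s; transfer-perigee v_p = √[μ(2/r₁ − 1/a_t)] = 9347 m/s.
Δv₁ = v_p − v_c1 = 1668 m/s.
= 1.668 km/s.

Δv ≈ 1.67 km/s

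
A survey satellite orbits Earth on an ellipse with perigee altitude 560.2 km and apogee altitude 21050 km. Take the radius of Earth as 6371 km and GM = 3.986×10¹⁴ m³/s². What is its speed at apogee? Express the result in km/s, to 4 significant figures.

r_p = 6371 + 560.2 = 6931.2 km = 6.9312×10⁶ m.
r_a = 6371 + 21050 = 27421 km = 2.7421×10⁷ m.
Semi-major axis a = (r_p + r_a)/2 = 17176 km = 1.718×10⁷ m.
Vis-viva: v² = μ(2/r − 1/a) = 3.986×10¹⁴ × (7.294×10⁻⁸ − 5.822×10⁻⁸) = 5.866×10⁶ m²/s².
v = 2422 m/s = 2.422 km/s.

v ≈ 2.422 km/s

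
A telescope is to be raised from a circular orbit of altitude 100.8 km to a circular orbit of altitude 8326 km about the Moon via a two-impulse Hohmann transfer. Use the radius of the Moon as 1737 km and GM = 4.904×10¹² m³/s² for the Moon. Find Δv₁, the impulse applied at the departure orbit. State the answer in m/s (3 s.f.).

Δv ≈ 491 m/s

r₁ = 1737 + 100.8 = 1837.8 km = 1.8378×10⁶ m.
r₂ = 1737 + 8326 = 10063 km = 1.0063×10⁷ m.
Transfer ellipse a_t = (r₁ + r₂)/2 = 5.950×10⁶ m.
At r₁: circular v_c1 = √(μ/r₁) = 1634 m/s; transfer-perilune v_p = √[μ(2/r₁ − 1/a_t)] = 2124 m/s.
Δv₁ = v_p − v_c1 = 490.8 m/s.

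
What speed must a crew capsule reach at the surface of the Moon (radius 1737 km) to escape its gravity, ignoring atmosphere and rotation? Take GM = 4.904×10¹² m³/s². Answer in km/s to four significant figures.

r = R = 1.737×10⁶ m.
Escape speed v_esc = √(2μ/r) = √(2 × 4.904×10¹² / 1.737×10⁶) = √(5.647×10⁶) = 2376 m/s.
= 2.376 km/s.

v_esc ≈ 2.376 km/s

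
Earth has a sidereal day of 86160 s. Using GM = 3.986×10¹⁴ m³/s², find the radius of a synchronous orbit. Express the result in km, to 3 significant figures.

r_sync ≈ 42200 km

A synchronous orbit has period T, so by Kepler's third law a = (μT²/4π²)^(1/3).
μT²/4π² = 3.986×10¹⁴ × (8.616×10⁴)² / 39.48 = 7.495×10²² m³.
a = 4.216×10⁷ m = 42163 km.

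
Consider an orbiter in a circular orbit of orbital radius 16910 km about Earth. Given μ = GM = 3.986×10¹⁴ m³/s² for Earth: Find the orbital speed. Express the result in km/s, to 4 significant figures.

v ≈ 4.855 km/s

r = 16910 km = 1.691×10⁷ m.
For a circular orbit v = √(μ/r) = √(3.986×10¹⁴ / 1.691×10⁷) = √(2.357×10⁷) = 4855 m/s.
That is 4.855 km/s.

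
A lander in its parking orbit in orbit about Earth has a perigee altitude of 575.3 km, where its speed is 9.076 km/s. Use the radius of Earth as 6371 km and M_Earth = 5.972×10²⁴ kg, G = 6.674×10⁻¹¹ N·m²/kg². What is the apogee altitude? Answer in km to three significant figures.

μ = GM = 6.674×10⁻¹¹ × 5.972×10²⁴ = 3.986×10¹⁴ m³/s².
r_p = 6371 + 575.3 = 6946.3 km = 6.946×10⁶ m.
Specific energy ε = v²/2 − μ/r = -1.619×10⁷ J/kg, so a = −μ/(2ε) = 1.231×10⁷ m.
The apsides satisfy r_p + r_a = 2a, so the apogee radius is 2a − r_p = 1.767×10⁷ m = 17669 km.
Apogee altitude = 17669 − 6371 = 11298 km.

apogee altitude ≈ 11300 km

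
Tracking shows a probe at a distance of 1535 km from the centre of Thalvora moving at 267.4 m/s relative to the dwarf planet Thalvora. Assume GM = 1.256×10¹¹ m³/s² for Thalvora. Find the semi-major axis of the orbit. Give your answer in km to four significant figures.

a ≈ 1363 km

r = 1.535×10⁶ m.
Vis-viva rearranged: 1/a = 2/r − v²/μ = 1.303×10⁻⁶ − 5.693×10⁻⁷ = 7.336×10⁻⁷ m⁻¹.
a = 1.363×10⁶ m = 1363.1 km.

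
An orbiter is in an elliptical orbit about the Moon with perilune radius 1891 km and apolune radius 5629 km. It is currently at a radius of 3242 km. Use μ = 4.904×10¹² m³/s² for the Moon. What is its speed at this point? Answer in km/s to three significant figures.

Semi-major axis a = (r_p + r_a)/2 = 3760.0 km = 3.760×10⁶ m.
Vis-viva: v² = μ(2/r − 1/a) = 4.904×10¹² × (6.169×10⁻⁷ − 2.660×10⁻⁷) = 1.721×10⁶ m²/s².
v = 1312 m/s = 1.312 km/s.

v ≈ 1.31 km/s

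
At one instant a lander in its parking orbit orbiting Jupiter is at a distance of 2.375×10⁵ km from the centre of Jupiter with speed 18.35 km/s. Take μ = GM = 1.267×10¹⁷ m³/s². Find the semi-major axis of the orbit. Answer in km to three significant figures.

r = 2.375×10⁸ m.
Specific orbital energy ε = v²/2 − μ/r = (18350)²/2 − 1.267×10¹⁷/2.375×10⁸ = -3.651×10⁸ J/kg.
Since ε = −μ/(2a), a = −μ/(2ε) = 1.735×10⁸ m = 1.7351×10⁵ km.

a ≈ 1.74×10⁵ km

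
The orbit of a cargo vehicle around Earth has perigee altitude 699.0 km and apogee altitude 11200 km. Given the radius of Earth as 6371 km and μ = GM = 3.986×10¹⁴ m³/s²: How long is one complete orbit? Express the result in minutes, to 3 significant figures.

r_p = 6371 + 699.0 = 7070.0 km = 7.0700×10⁶ m.
r_a = 6371 + 11200 = 17571 km = 1.7571×10⁷ m.
Semi-major axis a = (r_p + r_a)/2 = (7070.0 + 17571)/2 = 12320 km = 1.232×10⁷ m.
By Kepler's third law T = 2π√(a³/μ) = 2π × 2.166×10³ = 1.361×10⁴ s.
= 226.8 minutes.

T ≈ 227 minutes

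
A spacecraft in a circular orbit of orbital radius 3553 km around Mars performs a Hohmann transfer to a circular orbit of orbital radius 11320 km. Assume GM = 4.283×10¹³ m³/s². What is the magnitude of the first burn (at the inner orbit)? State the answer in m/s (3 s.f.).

r₁ = 3553 km = 3.553×10⁶ m.
r₂ = 11320 km = 1.132×10⁷ m.
Transfer ellipse a_t = (r₁ + r₂)/2 = 7.436×10⁶ m.
At r₁: circular v_c1 = √(μ/r₁) = 3472 m/s; transfer-periapsis v_p = √[μ(2/r₁ − 1/a_t)] = 4284 m/s.
Δv₁ = v_p − v_c1 = 811.7 m/s.

Δv ≈ 812 m/s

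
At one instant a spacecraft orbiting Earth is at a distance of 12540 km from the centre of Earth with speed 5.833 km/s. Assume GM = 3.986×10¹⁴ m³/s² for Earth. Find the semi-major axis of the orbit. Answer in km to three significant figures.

a ≈ 13500 km

r = 1.254×10⁷ m.
Specific orbital energy ε = v²/2 − μ/r = (5833)²/2 − 3.986×10¹⁴/1.254×10⁷ = -1.477×10⁷ J/kg.
Since ε = −μ/(2a), a = −μ/(2ε) = 1.349×10⁷ m = 13490 km.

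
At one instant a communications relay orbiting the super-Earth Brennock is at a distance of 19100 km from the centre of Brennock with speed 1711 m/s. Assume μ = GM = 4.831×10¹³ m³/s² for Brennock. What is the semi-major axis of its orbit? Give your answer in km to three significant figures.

a ≈ 22700 km

r = 1.910×10⁷ m.
Vis-viva rearranged: 1/a = 2/r − v²/μ = 1.047×10⁻⁷ − 6.060×10⁻⁸ = 4.411×10⁻⁸ m⁻¹.
a = 2.267×10⁷ m = 22669 km.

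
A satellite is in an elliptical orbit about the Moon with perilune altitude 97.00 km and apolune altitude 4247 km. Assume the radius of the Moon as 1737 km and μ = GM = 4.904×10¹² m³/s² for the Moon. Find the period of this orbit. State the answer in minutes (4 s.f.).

r_p = 1737 + 97.00 = 1834.0 km = 1.8340×10⁶ m.
r_a = 1737 + 4247 = 5984.0 km = 5.9840×10⁶ m.
Semi-major axis a = (r_p + r_a)/2 = (1834.0 + 5984.0)/2 = 3909.0 km = 3.909×10⁶ m.
By Kepler's third law T = 2π√(a³/μ) = 2π × 3.490×10³ = 2.193×10⁴ s.
= 365.5 minutes.

T ≈ 365.5 minutes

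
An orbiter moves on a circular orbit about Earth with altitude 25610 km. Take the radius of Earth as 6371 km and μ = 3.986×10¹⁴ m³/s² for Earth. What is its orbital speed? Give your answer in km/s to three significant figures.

v ≈ 3.53 km/s

r = 6371 + 25610 = 31981 km = 3.1981×10⁷ m.
For a circular orbit v = √(μ/r) = √(3.986×10¹⁴ / 3.198×10⁷) = √(1.246×10⁷) = 3530 m/s.
That is 3.530 km/s.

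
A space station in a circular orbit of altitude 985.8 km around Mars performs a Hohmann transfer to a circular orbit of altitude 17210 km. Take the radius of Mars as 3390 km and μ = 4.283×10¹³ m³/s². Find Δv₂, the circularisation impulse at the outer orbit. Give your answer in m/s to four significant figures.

r₁ = 3390 + 985.8 = 4375.8 km = 4.3758×10⁶ m.
r₂ = 3390 + 17210 = 20600 km = 2.0600×10⁷ m.
Transfer ellipse a_t = (r₁ + r₂)/2 = 1.249×10⁷ m.
At r₁: circular v_c1 = √(μ/r₁) = 3129 m/s; transfer-periapsis v_p = √[μ(2/r₁ − 1/a_t)] = 4018 m/s.
At r₂: circular v_c2 = √(μ/r₂) = 1442 m/s; transfer-apoapsis v_a = √[μ(2/r₂ − 1/a_t)] = 853.5 m/s.
Δv₂ = v_c2 − v_a = 588.4 m/s.

Δv ≈ 588.4 m/s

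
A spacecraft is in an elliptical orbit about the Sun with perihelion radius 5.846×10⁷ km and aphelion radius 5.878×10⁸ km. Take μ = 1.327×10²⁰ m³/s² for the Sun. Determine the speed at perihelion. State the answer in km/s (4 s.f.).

Semi-major axis a = (r_p + r_a)/2 = 3.2313×10⁸ km = 3.231×10¹¹ m.
Vis-viva: v² = μ(2/r − 1/a) = 1.327×10²⁰ × (3.421×10⁻¹¹ − 3.095×10⁻¹²) = 4.129×10⁹ m²/s².
v = 64260 m/s = 64.26 km/s.

v ≈ 64.26 km/s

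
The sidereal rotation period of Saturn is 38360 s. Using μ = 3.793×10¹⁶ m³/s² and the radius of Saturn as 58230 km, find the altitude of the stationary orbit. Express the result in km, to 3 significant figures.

h_sync ≈ 54000 km

A synchronous orbit has period T, so by Kepler's third law a = (μT²/4π²)^(1/3).
μT²/4π² = 3.793×10¹⁶ × (3.836×10⁴)² / 39.48 = 1.414×10²⁴ m³.
a = 1.122×10⁸ m = 1.1223×10⁵ km.
Altitude h = a − R = 1.1223×10⁵ − 58230 = 54005 km.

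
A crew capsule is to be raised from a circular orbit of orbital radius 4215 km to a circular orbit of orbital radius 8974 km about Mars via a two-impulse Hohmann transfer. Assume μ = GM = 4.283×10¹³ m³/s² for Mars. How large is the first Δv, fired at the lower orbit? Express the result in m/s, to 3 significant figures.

Δv ≈ 531 m/s

r₁ = 4215 km = 4.215×10⁶ m.
r₂ = 8974 km = 8.974×10⁶ m.
Transfer ellipse a_t = (r₁ + r₂)/2 = 6.594×10⁶ m.
At r₁: circular v_c1 = √(μ/r₁) = 3188 m/s; transfer-periapsis v_p = √[μ(2/r₁ − 1/a_t)] = 3719 m/s.
Δv₁ = v_p − v_c1 = 530.9 m/s.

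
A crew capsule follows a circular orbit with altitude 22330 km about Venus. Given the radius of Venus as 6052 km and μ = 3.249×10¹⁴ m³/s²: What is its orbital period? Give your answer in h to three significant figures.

r = 6052 + 22330 = 28382 km = 2.8382×10⁷ m.
Kepler's third law: T = 2π√(r³/μ) = 2π√((2.838×10⁷)³ / 3.249×10¹⁴).
r³/μ = 7.037×10⁷ s², so T = 2π × 8.389×10³ = 5.271×10⁴ s.
Converting: 5.271×10⁴ s ÷ 3600 = 14.64 h.

T ≈ 14.6 h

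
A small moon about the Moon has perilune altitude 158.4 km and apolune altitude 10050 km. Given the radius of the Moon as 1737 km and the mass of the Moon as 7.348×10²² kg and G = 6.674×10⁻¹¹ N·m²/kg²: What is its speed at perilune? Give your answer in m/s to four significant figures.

μ = GM = 6.674×10⁻¹¹ × 7.348×10²² = 4.904×10¹² m³/s².
r_p = 1737 + 158.4 = 1895.4 km = 1.8954×10⁶ m.
r_a = 1737 + 10050 = 11787 km = 1.1787×10⁷ m.
Semi-major axis a = (r_p + r_a)/2 = 6841.2 km = 6.841×10⁶ m.
Vis-viva: v² = μ(2/r − 1/a) = 4.904×10¹² × (1.055×10⁻⁶ − 1.462×10⁻⁷) = 4.458×10⁶ m²/s².
v = 2111 m/s.

v ≈ 2111 m/s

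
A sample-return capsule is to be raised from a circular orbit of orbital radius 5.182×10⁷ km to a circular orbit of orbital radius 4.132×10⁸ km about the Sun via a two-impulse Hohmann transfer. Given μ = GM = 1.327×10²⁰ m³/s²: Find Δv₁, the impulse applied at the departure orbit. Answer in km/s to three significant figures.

Δv ≈ 16.9 km/s

r₁ = 5.182×10⁷ km = 5.182×10¹⁰ m.
r₂ = 4.132×10⁸ km = 4.132×10¹¹ m.
Transfer ellipse a_t = (r₁ + r₂)/2 = 2.325×10¹¹ m.
At r₁: circular v_c1 = √(μ/r₁) = 50600 m/s; transfer-perihelion v_p = √[μ(2/r₁ − 1/a_t)] = 67460 m/s.
Δv₁ = v_p − v_c1 = 16860 m/s.
= 16.86 km/s.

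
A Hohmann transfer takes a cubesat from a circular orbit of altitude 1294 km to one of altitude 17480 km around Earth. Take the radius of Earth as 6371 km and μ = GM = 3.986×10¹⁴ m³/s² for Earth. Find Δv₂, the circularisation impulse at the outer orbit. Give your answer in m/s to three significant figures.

Δv ≈ 1240 m/s

r₁ = 6371 + 1294 = 7665.0 km = 7.6650×10⁶ m.
r₂ = 6371 + 17480 = 23851 km = 2.3851×10⁷ m.
Transfer ellipse a_t = (r₁ + r₂)/2 = 1.576×10⁷ m.
At r₁: circular v_c1 = √(μ/r₁) = 7211 m/s; transfer-perigee v_p = √[μ(2/r₁ − 1/a_t)] = 8872 m/s.
At r₂: circular v_c2 = √(μ/r₂) = 4088 m/s; transfer-apogee v_a = √[μ(2/r₂ − 1/a_t)] = 2851 m/s.
Δv₂ = v_c2 − v_a = 1237 m/s.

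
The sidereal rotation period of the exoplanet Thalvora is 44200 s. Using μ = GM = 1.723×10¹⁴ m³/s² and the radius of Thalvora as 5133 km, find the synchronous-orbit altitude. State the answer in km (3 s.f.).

A synchronous orbit has period T, so by Kepler's third law a = (μT²/4π²)^(1/3).
μT²/4π² = 1.723×10¹⁴ × (4.420×10⁴)² / 39.48 = 8.526×10²¹ m³.
a = 2.043×10⁷ m = 20429 km.
Altitude h = a − R = 20429 − 5133 = 15296 km.

h_sync ≈ 15300 km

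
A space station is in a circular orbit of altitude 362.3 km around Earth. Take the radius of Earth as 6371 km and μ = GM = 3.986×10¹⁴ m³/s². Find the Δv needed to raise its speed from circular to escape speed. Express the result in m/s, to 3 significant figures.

r = 6371 + 362.3 = 6733.3 km = 6.7333×10⁶ m.
Circular speed v_c = √(μ/r) = 7694 m/s.
Escape speed v_esc = √(2μ/r) = √2 × v_c = 10880 m/s.
Δv = v_esc − v_c = 3187 m/s.

Δv ≈ 3190 m/s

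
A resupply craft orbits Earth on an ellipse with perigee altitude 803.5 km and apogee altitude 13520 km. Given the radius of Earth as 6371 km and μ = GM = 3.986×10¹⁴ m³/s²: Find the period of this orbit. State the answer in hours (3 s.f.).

T ≈ 4.35 hours

r_p = 6371 + 803.5 = 7174.5 km = 7.1745×10⁶ m.
r_a = 6371 + 13520 = 19891 km = 1.9891×10⁷ m.
Semi-major axis a = (r_p + r_a)/2 = (7174.5 + 19891)/2 = 13533 km = 1.353×10⁷ m.
By Kepler's third law T = 2π√(a³/μ) = 2π × 2.494×10³ = 1.567×10⁴ s.
= 4.352 hours.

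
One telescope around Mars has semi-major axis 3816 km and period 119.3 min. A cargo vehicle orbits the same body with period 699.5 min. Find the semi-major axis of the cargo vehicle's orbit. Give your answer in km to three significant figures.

a₂ ≈ 12400 km

Kepler's third law: a³ ∝ T², so a₂ = a₁ (T₂/T₁)^(2/3).
T₂/T₁ = 5.863, (T₂/T₁)^(2/3) = 3.252.
a₂ = 3816 × 3.252 = 12410 km.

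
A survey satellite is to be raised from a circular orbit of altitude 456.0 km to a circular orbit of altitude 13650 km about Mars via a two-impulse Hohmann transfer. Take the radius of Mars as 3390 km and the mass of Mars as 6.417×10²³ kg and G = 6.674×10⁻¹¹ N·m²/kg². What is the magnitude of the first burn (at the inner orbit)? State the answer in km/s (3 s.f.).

μ = GM = 6.674×10⁻¹¹ × 6.417×10²³ = 4.283×10¹³ m³/s².
r₁ = 3390 + 456.0 = 3846.0 km = 3.8460×10⁶ m.
r₂ = 3390 + 13650 = 17040 km = 1.7040×10⁷ m.
Transfer ellipse a_t = (r₁ + r₂)/2 = 1.044×10⁷ m.
At r₁: circular v_c1 = √(μ/r₁) = 3337 m/s; transfer-periapsis v_p = √[μ(2/r₁ − 1/a_t)] = 4263 m/s.
Δv₁ = v_p − v_c1 = 925.6 m/s.
= 0.9256 km/s.

Δv ≈ 0.926 km/s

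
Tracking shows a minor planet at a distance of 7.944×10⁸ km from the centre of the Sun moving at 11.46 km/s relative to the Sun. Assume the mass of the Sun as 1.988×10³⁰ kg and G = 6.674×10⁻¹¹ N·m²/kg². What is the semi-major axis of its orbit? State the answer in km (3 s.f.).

μ = GM = 6.674×10⁻¹¹ × 1.988×10³⁰ = 1.327×10²⁰ m³/s².
r = 7.944×10¹¹ m.
Vis-viva rearranged: 1/a = 2/r − v²/μ = 2.518×10⁻¹² − 9.898×10⁻¹³ = 1.528×10⁻¹² m⁻¹.
a = 6.545×10¹¹ m = 6.5454×10⁸ km.

a ≈ 6.55×10⁸ km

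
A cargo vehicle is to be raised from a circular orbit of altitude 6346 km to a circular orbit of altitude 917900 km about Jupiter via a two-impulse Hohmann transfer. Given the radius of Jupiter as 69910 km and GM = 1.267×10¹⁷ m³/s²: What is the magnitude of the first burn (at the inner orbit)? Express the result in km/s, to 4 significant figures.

Δv ≈ 14.78 km/s

r₁ = 69910 + 6346 = 76256 km = 7.6256×10⁷ m.
r₂ = 69910 + 917900 = 987810 km = 9.8781×10⁸ m.
Transfer ellipse a_t = (r₁ + r₂)/2 = 5.320×10⁸ m.
At r₁: circular v_c1 = √(μ/r₁) = 40760 m/s; transfer-perijove v_p = √[μ(2/r₁ − 1/a_t)] = 55540 m/s.
Δv₁ = v_p − v_c1 = 14780 m/s.
= 14.78 km/s.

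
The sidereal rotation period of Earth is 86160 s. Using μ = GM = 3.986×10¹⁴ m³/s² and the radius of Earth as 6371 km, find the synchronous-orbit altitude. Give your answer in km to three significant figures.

h_sync ≈ 35800 km

A synchronous orbit has period T, so by Kepler's third law a = (μT²/4π²)^(1/3).
μT²/4π² = 3.986×10¹⁴ × (8.616×10⁴)² / 39.48 = 7.495×10²² m³.
a = 4.216×10⁷ m = 42163 km.
Altitude h = a − R = 42163 − 6371 = 35792 km.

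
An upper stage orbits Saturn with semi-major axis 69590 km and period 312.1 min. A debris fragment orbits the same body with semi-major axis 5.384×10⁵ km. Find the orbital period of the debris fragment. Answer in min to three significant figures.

T₂ ≈ 6720 min

Kepler's third law: T² ∝ a³, so T₂ = T₁ (a₂/a₁)^(3/2).
a₂/a₁ = 7.737, (a₂/a₁)^(3/2) = 21.52.
T₂ = 312.1 × 21.52 = 6716 min.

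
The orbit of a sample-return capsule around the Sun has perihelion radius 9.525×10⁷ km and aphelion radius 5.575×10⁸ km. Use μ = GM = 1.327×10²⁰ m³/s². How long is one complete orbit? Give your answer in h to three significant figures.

T ≈ 28200 h

Semi-major axis a = (r_p + r_a)/2 = (9.5250×10⁷ + 5.5750×10⁸)/2 = 3.2638×10⁸ km = 3.264×10¹¹ m.
By Kepler's third law T = 2π√(a³/μ) = 2π × 1.619×10⁷ = 1.017×10⁸ s.
= 28250 h.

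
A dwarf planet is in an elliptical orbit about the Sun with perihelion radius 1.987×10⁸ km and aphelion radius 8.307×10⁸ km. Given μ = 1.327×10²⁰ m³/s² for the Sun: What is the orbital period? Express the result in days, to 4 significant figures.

Semi-major axis a = (r_p + r_a)/2 = (1.9870×10⁸ + 8.3070×10⁸)/2 = 5.1470×10⁸ km = 5.147×10¹¹ m.
By Kepler's third law T = 2π√(a³/μ) = 2π × 3.206×10⁷ = 2.014×10⁸ s.
= 2331 days.

T ≈ 2331 days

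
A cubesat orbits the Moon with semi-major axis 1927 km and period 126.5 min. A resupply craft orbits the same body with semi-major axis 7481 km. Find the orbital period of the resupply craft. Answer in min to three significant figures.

T₂ ≈ 968 min

Kepler's third law: T² ∝ a³, so T₂ = T₁ (a₂/a₁)^(3/2).
a₂/a₁ = 3.882, (a₂/a₁)^(3/2) = 7.649.
T₂ = 126.5 × 7.649 = 967.6 min.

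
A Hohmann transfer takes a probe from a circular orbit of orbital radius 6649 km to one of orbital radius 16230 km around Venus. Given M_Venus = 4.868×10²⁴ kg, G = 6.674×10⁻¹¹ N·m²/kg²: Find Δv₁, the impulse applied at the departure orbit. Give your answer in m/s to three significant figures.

Δv ≈ 1340 m/s

μ = GM = 6.674×10⁻¹¹ × 4.868×10²⁴ = 3.249×10¹⁴ m³/s².
r₁ = 6649 km = 6.649×10⁶ m.
r₂ = 16230 km = 1.623×10⁷ m.
Transfer ellipse a_t = (r₁ + r₂)/2 = 1.144×10⁷ m.
At r₁: circular v_c1 = √(μ/r₁) = 6990 m/s; transfer-periapsis v_p = √[μ(2/r₁ − 1/a_t)] = 8326 m/s.
Δv₁ = v_p − v_c1 = 1336 m/s.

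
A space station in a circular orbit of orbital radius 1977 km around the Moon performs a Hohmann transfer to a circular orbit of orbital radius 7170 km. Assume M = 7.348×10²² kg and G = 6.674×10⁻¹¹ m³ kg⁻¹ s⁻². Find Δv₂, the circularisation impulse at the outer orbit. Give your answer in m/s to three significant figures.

μ = GM = 6.674×10⁻¹¹ × 7.348×10²² = 4.904×10¹² m³/s².
r₁ = 1977 km = 1.977×10⁶ m.
r₂ = 7170 km = 7.170×10⁶ m.
Transfer ellipse a_t = (r₁ + r₂)/2 = 4.574×10⁶ m.
At r₁: circular v_c1 = √(μ/r₁) = 1575 m/s; transfer-perilune v_p = √[μ(2/r₁ − 1/a_t)] = 1972 m/s.
At r₂: circular v_c2 = √(μ/r₂) = 827.0 m/s; transfer-apolune v_a = √[μ(2/r₂ − 1/a_t)] = 543.7 m/s.
Δv₂ = v_c2 − v_a = 283.3 m/s.

Δv ≈ 283 m/s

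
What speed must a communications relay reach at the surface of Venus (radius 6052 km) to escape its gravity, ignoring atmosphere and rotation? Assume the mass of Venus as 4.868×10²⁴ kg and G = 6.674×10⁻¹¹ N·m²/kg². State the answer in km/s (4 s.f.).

μ = GM = 6.674×10⁻¹¹ × 4.868×10²⁴ = 3.249×10¹⁴ m³/s².
r = R = 6.052×10⁶ m.
Escape speed v_esc = √(2μ/r) = √(2 × 3.249×10¹⁴ / 6.052×10⁶) = √(1.074×10⁸) = 10360 m/s.
= 10.36 km/s.

v_esc ≈ 10.36 km/s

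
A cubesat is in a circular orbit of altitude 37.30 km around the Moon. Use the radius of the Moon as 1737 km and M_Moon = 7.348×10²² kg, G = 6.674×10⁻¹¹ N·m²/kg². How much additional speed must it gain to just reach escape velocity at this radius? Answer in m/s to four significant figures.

Δv ≈ 688.6 m/s

μ = GM = 6.674×10⁻¹¹ × 7.348×10²² = 4.904×10¹² m³/s².
r = 1737 + 37.30 = 1774.3 km = 1.7743×10⁶ m.
Circular speed v_c = √(μ/r) = 1663 m/s.
Escape speed v_esc = √(2μ/r) = √2 × v_c = 2351 m/s.
Δv = v_esc − v_c = 688.6 m/s.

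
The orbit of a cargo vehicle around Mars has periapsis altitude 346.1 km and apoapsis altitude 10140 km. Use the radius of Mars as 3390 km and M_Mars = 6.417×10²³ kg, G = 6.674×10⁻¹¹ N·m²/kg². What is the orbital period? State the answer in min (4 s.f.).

μ = GM = 6.674×10⁻¹¹ × 6.417×10²³ = 4.283×10¹³ m³/s².
r_p = 3390 + 346.1 = 3736.1 km = 3.7361×10⁶ m.
r_a = 3390 + 10140 = 13530 km = 1.3530×10⁷ m.
Semi-major axis a = (r_p + r_a)/2 = (3736.1 + 13530)/2 = 8633.0 km = 8.633×10⁶ m.
By Kepler's third law T = 2π√(a³/μ) = 2π × 3.876×10³ = 2.435×10⁴ s.
= 405.9 min.

T ≈ 405.9 min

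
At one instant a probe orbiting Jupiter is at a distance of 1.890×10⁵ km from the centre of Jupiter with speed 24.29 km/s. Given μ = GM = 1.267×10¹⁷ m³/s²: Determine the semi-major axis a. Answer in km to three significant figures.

r = 1.890×10⁸ m.
Vis-viva rearranged: 1/a = 2/r − v²/μ = 1.058×10⁻⁸ − 4.657×10⁻⁹ = 5.925×10⁻⁹ m⁻¹.
a = 1.688×10⁸ m = 1.6877×10⁵ km.

a ≈ 1.69×10⁵ km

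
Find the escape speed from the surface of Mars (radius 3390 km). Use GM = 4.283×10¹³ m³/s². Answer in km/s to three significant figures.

v_esc ≈ 5.03 km/s

r = R = 3.390×10⁶ m.
Escape speed v_esc = √(2μ/r) = √(2 × 4.283×10¹³ / 3.390×10⁶) = √(2.527×10⁷) = 5027 m/s.
= 5.027 km/s.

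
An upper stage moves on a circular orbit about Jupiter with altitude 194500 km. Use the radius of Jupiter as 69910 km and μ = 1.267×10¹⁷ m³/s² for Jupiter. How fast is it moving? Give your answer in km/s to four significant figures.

v ≈ 21.89 km/s

r = 69910 + 194500 = 264410 km = 2.6441×10⁸ m.
For a circular orbit v = √(μ/r) = √(1.267×10¹⁷ / 2.644×10⁸) = √(4.792×10⁸) = 21890 m/s.
That is 21.89 km/s.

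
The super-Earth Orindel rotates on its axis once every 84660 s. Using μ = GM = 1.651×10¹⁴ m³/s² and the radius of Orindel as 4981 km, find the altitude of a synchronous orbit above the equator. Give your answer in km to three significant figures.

A synchronous orbit has period T, so by Kepler's third law a = (μT²/4π²)^(1/3).
μT²/4π² = 1.651×10¹⁴ × (8.466×10⁴)² / 39.48 = 2.997×10²² m³.
a = 3.106×10⁷ m = 31063 km.
Altitude h = a − R = 31063 − 4981 = 26082 km.

h_sync ≈ 26100 km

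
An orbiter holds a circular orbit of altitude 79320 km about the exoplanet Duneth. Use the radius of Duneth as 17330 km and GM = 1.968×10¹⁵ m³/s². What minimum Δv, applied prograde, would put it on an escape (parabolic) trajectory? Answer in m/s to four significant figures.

r = 17330 + 79320 = 96650 km = 9.6650×10⁷ m.
Circular speed v_c = √(μ/r) = 4512 m/s.
Escape speed v_esc = √(2μ/r) = √2 × v_c = 6382 m/s.
Δv = v_esc − v_c = 1869 m/s.

Δv ≈ 1869 m/s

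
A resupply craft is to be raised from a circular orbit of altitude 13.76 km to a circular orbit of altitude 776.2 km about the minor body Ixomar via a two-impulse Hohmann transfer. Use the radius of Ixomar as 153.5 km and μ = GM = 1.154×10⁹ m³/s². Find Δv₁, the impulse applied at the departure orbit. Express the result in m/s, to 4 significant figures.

r₁ = 153.5 + 13.76 = 167.26 km = 1.6726×10⁵ m.
r₂ = 153.5 + 776.2 = 929.70 km = 9.2970×10⁵ m.
Transfer ellipse a_t = (r₁ + r₂)/2 = 5.485×10⁵ m.
At r₁: circular v_c1 = √(μ/r₁) = 83.06 m/s; transfer-periapsis v_p = √[μ(2/r₁ − 1/a_t)] = 108.1 m/s.
Δv₁ = v_p − v_c1 = 25.08 m/s.

Δv ≈ 25.08 m/s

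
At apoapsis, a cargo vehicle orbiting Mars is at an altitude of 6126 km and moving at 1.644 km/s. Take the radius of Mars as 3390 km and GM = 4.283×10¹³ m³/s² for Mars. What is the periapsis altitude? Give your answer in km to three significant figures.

r_a = 3390 + 6126 = 9516.0 km = 9.516×10⁶ m.
Specific energy ε = v²/2 − μ/r = -3.149×10⁶ J/kg, so a = −μ/(2ε) = 6.800×10⁶ m.
The apsides satisfy r_p + r_a = 2a, so the periapsis radius is 2a − r_a = 4.083×10⁶ m = 4083.1 km.
Periapsis altitude = 4083.1 − 3390 = 693.10 km.

periapsis altitude ≈ 693 km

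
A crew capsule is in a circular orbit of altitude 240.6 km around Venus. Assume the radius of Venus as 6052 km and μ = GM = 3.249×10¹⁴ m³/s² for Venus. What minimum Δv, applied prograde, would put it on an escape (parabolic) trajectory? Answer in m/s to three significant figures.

r = 6052 + 240.6 = 6292.6 km = 6.2926×10⁶ m.
Circular speed v_c = √(μ/r) = 7186 m/s.
Escape speed v_esc = √(2μ/r) = √2 × v_c = 10160 m/s.
Δv = v_esc − v_c = 2976 m/s.

Δv ≈ 2980 m/s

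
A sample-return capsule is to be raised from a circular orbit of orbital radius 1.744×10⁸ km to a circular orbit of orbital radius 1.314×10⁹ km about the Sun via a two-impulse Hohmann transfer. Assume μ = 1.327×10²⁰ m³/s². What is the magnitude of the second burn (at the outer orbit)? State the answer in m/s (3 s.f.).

Δv ≈ 5180 m/s

r₁ = 1.744×10⁸ km = 1.744×10¹¹ m.
r₂ = 1.314×10⁹ km = 1.314×10¹² m.
Transfer ellipse a_t = (r₁ + r₂)/2 = 7.442×10¹¹ m.
At r₁: circular v_c1 = √(μ/r₁) = 27580 m/s; transfer-perihelion v_p = √[μ(2/r₁ − 1/a_t)] = 36650 m/s.
At r₂: circular v_c2 = √(μ/r₂) = 10050 m/s; transfer-aphelion v_a = √[μ(2/r₂ − 1/a_t)] = 4865 m/s.
Δv₂ = v_c2 − v_a = 5185 m/s.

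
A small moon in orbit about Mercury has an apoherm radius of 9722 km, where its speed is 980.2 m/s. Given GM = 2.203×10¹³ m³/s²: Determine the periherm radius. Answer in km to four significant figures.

r_a = 9.722×10⁶ m.
Specific energy ε = v²/2 − μ/r = -1.786×10⁶ J/kg, so a = −μ/(2ε) = 6.169×10⁶ m.
The apsides satisfy r_p + r_a = 2a, so the periherm radius is 2a − r_a = 2.616×10⁶ m = 2615.6 km.

periherm radius ≈ 2616 km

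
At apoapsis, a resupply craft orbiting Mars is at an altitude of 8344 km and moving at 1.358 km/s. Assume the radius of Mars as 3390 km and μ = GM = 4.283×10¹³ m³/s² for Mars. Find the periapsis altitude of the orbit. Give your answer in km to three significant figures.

r_a = 3390 + 8344 = 11734 km = 1.173×10⁷ m.
Specific energy ε = v²/2 − μ/r = -2.728×10⁶ J/kg, so a = −μ/(2ε) = 7.850×10⁶ m.
The apsides satisfy r_p + r_a = 2a, so the periapsis radius is 2a − r_a = 3.966×10⁶ m = 3966.2 km.
Periapsis altitude = 3966.2 − 3390 = 576.18 km.

periapsis altitude ≈ 576 km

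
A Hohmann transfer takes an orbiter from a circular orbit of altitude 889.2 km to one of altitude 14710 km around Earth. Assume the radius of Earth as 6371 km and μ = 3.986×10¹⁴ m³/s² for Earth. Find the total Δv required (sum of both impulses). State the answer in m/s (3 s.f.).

r₁ = 6371 + 889.2 = 7260.2 km = 7.2602×10⁶ m.
r₂ = 6371 + 14710 = 21081 km = 2.1081×10⁷ m.
Transfer ellipse a_t = (r₁ + r₂)/2 = 1.417×10⁷ m.
At r₁: circular v_c1 = √(μ/r₁) = 7410 m/s; transfer-perigee v_p = √[μ(2/r₁ − 1/a_t)] = 9037 m/s.
Δv₁ = v_p − v_c1 = 1628 m/s.
At r₂: circular v_c2 = √(μ/r₂) = 4348 m/s; transfer-apogee v_a = √[μ(2/r₂ − 1/a_t)] = 3112 m/s.
Δv₂ = v_c2 − v_a = 1236 m/s.
Total Δv = Δv₁ + Δv₂ = 2864 m/s.

Δv_total ≈ 2860 m/s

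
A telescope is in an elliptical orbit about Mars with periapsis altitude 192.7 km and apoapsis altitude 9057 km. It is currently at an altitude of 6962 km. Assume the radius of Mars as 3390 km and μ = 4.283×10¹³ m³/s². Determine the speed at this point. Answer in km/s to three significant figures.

v ≈ 1.71 km/s

r_p = 3390 + 192.7 = 3582.7 km = 3.5827×10⁶ m.
r_a = 3390 + 9057 = 12447 km = 1.2447×10⁷ m.
r = 3390 + 6962 = 10352 km = 1.035×10⁷ m.
Semi-major axis a = (r_p + r_a)/2 = 8014.9 km = 8.015×10⁶ m.
Vis-viva: v² = μ(2/r − 1/a) = 4.283×10¹³ × (1.932×10⁻⁷ − 1.248×10⁻⁷) = 2.931×10⁶ m²/s².
v = 1712 m/s = 1.712 km/s.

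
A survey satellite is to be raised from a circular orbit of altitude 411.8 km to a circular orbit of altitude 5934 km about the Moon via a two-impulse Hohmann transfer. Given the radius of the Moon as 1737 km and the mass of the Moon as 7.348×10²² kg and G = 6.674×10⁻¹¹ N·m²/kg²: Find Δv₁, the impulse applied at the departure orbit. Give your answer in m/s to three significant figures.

μ = GM = 6.674×10⁻¹¹ × 7.348×10²² = 4.904×10¹² m³/s².
r₁ = 1737 + 411.8 = 2148.8 km = 2.1488×10⁶ m.
r₂ = 1737 + 5934 = 7671.0 km = 7.6710×10⁶ m.
Transfer ellipse a_t = (r₁ + r₂)/2 = 4.910×10⁶ m.
At r₁: circular v_c1 = √(μ/r₁) = 1511 m/s; transfer-perilune v_p = √[μ(2/r₁ − 1/a_t)] = 1888 m/s.
Δv₁ = v_p − v_c1 = 377.6 m/s.

Δv ≈ 378 m/s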